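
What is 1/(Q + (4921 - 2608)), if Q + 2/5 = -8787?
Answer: -5/32372 ≈ -0.00015445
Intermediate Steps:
Q = -43937/5 (Q = -⅖ - 8787 = -43937/5 ≈ -8787.4)
1/(Q + (4921 - 2608)) = 1/(-43937/5 + (4921 - 2608)) = 1/(-43937/5 + 2313) = 1/(-32372/5) = -5/32372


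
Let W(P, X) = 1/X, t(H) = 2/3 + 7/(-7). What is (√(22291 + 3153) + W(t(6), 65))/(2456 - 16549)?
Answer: -1/916045 - 2*√6361/14093 ≈ -0.011320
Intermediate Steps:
t(H) = -⅓ (t(H) = 2*(⅓) + 7*(-⅐) = ⅔ - 1 = -⅓)
(√(22291 + 3153) + W(t(6), 65))/(2456 - 16549) = (√(22291 + 3153) + 1/65)/(2456 - 16549) = (√25444 + 1/65)/(-14093) = (2*√6361 + 1/65)*(-1/14093) = (1/65 + 2*√6361)*(-1/14093) = -1/916045 - 2*√6361/14093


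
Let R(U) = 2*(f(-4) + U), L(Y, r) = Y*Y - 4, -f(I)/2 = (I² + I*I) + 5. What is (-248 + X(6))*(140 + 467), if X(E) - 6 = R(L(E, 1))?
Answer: -197882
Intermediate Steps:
f(I) = -10 - 4*I² (f(I) = -2*((I² + I*I) + 5) = -2*((I² + I²) + 5) = -2*(2*I² + 5) = -2*(5 + 2*I²) = -10 - 4*I²)
L(Y, r) = -4 + Y² (L(Y, r) = Y² - 4 = -4 + Y²)
R(U) = -148 + 2*U (R(U) = 2*((-10 - 4*(-4)²) + U) = 2*((-10 - 4*16) + U) = 2*((-10 - 64) + U) = 2*(-74 + U) = -148 + 2*U)
X(E) = -150 + 2*E² (X(E) = 6 + (-148 + 2*(-4 + E²)) = 6 + (-148 + (-8 + 2*E²)) = 6 + (-156 + 2*E²) = -150 + 2*E²)
(-248 + X(6))*(140 + 467) = (-248 + (-150 + 2*6²))*(140 + 467) = (-248 + (-150 + 2*36))*607 = (-248 + (-150 + 72))*607 = (-248 - 78)*607 = -326*607 = -197882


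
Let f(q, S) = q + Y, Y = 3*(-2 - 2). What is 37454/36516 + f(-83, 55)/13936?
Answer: 129622481/127221744 ≈ 1.0189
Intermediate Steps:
Y = -12 (Y = 3*(-4) = -12)
f(q, S) = -12 + q (f(q, S) = q - 12 = -12 + q)
37454/36516 + f(-83, 55)/13936 = 37454/36516 + (-12 - 83)/13936 = 37454*(1/36516) - 95*1/13936 = 18727/18258 - 95/13936 = 129622481/127221744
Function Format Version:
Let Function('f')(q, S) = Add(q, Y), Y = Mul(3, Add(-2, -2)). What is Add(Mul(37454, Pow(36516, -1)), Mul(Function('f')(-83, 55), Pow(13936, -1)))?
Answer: Rational(129622481, 127221744) ≈ 1.0189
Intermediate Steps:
Y = -12 (Y = Mul(3, -4) = -12)
Function('f')(q, S) = Add(-12, q) (Function('f')(q, S) = Add(q, -12) = Add(-12, q))
Add(Mul(37454, Pow(36516, -1)), Mul(Function('f')(-83, 55), Pow(13936, -1))) = Add(Mul(37454, Pow(36516, -1)), Mul(Add(-12, -83), Pow(13936, -1))) = Add(Mul(37454, Rational(1, 36516)), Mul(-95, Rational(1, 13936))) = Add(Rational(18727, 18258), Rational(-95, 13936)) = Rational(129622481, 127221744)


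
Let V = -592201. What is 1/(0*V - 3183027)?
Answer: -1/3183027 ≈ -3.1417e-7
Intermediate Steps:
1/(0*V - 3183027) = 1/(0*(-592201) - 3183027) = 1/(0 - 3183027) = 1/(-3183027) = -1/3183027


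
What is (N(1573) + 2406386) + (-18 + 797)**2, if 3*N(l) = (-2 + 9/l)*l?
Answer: 9036544/3 ≈ 3.0122e+6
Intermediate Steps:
N(l) = l*(-2 + 9/l)/3 (N(l) = ((-2 + 9/l)*l)/3 = (l*(-2 + 9/l))/3 = l*(-2 + 9/l)/3)
(N(1573) + 2406386) + (-18 + 797)**2 = ((3 - 2/3*1573) + 2406386) + (-18 + 797)**2 = ((3 - 3146/3) + 2406386) + 779**2 = (-3137/3 + 2406386) + 606841 = 7216021/3 + 606841 = 9036544/3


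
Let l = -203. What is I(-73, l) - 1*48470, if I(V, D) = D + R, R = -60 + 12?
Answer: -48721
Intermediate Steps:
R = -48
I(V, D) = -48 + D (I(V, D) = D - 48 = -48 + D)
I(-73, l) - 1*48470 = (-48 - 203) - 1*48470 = -251 - 48470 = -48721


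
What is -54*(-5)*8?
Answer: 2160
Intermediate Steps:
-54*(-5)*8 = 270*8 = 2160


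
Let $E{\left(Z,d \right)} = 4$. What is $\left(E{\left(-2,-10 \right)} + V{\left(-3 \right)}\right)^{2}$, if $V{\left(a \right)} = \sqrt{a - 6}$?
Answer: $7 + 24 i \approx 7.0 + 24.0 i$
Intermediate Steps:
$V{\left(a \right)} = \sqrt{-6 + a}$
$\left(E{\left(-2,-10 \right)} + V{\left(-3 \right)}\right)^{2} = \left(4 + \sqrt{-6 - 3}\right)^{2} = \left(4 + \sqrt{-9}\right)^{2} = \left(4 + 3 i\right)^{2}$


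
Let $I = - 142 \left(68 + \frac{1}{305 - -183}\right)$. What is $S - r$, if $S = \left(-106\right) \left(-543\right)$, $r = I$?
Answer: $\frac{16400287}{244} \approx 67214.0$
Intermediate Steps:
$I = - \frac{2356135}{244}$ ($I = - 142 \left(68 + \frac{1}{305 + 183}\right) = - 142 \left(68 + \frac{1}{488}\right) = \left(-142\right) \frac{33185}{488} = - \frac{2356135}{244} \approx -9656.3$)
$r = - \frac{2356135}{244} \approx -9656.3$
$S = 57558$
$S - r = 57558 - - \frac{2356135}{244} = 57558 + \frac{2356135}{244} = \frac{16400287}{244}$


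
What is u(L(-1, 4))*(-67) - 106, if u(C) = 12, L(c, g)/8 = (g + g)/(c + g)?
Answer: -910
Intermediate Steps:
L(c, g) = 16*g/(c + g) (L(c, g) = 8*((g + g)/(c + g)) = 8*((2*g)/(c + g)) = 8*(2*g/(c + g)) = 16*g/(c + g))
u(L(-1, 4))*(-67) - 106 = 12*(-67) - 106 = -804 - 106 = -910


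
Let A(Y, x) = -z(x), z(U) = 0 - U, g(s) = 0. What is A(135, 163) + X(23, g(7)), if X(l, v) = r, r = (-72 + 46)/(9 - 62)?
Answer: 8665/53 ≈ 163.49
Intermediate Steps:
r = 26/53 (r = -26/(-53) = -26*(-1/53) = 26/53 ≈ 0.49057)
z(U) = -U
X(l, v) = 26/53
A(Y, x) = x (A(Y, x) = -(-1)*x = x)
A(135, 163) + X(23, g(7)) = 163 + 26/53 = 8665/53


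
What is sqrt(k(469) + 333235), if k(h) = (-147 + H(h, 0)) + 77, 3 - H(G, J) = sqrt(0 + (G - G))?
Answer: 4*sqrt(20823) ≈ 577.21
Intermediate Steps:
H(G, J) = 3 (H(G, J) = 3 - sqrt(0 + (G - G)) = 3 - sqrt(0 + 0) = 3 - sqrt(0) = 3 - 1*0 = 3 + 0 = 3)
k(h) = -67 (k(h) = (-147 + 3) + 77 = -144 + 77 = -67)
sqrt(k(469) + 333235) = sqrt(-67 + 333235) = sqrt(333168) = 4*sqrt(20823)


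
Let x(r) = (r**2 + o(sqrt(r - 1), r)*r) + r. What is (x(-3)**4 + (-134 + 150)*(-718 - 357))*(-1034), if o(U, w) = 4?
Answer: 16444736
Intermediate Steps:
x(r) = r**2 + 5*r (x(r) = (r**2 + 4*r) + r = r**2 + 5*r)
(x(-3)**4 + (-134 + 150)*(-718 - 357))*(-1034) = ((-3*(5 - 3))**4 + (-134 + 150)*(-718 - 357))*(-1034) = ((-3*2)**4 + 16*(-1075))*(-1034) = ((-6)**4 - 17200)*(-1034) = (1296 - 17200)*(-1034) = -15904*(-1034) = 16444736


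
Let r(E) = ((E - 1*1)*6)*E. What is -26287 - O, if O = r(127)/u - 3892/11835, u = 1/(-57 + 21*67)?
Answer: -1534318829753/11835 ≈ -1.2964e+8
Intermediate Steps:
r(E) = E*(-6 + 6*E) (r(E) = ((E - 1)*6)*E = ((-1 + E)*6)*E = (-6 + 6*E)*E = E*(-6 + 6*E))
u = 1/1350 (u = 1/(-57 + 1407) = 1/1350 ≈ 0.00074074)
O = 1534007723108/11835 (O = (6*127*(-1 + 127))/(1/1350) - 3892/11835 = (6*127*126)*1350 - 3892*1/11835 = 96012*1350 - 3892/11835 = 129616200 - 3892/11835 = 1534007723108/11835 ≈ 1.2962e+8)
-26287 - O = -26287 - 1*1534007723108/11835 = -26287 - 1534007723108/11835 = -1534318829753/11835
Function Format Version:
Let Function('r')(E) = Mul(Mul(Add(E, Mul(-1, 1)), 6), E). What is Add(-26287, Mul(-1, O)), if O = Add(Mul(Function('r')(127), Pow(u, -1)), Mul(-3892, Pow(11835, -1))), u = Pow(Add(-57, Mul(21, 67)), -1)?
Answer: Rational(-1534318829753, 11835) ≈ -1.2964e+8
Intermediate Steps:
Function('r')(E) = Mul(E, Add(-6, Mul(6, E))) (Function('r')(E) = Mul(Mul(Add(E, -1), 6), E) = Mul(Mul(Add(-1, E), 6), E) = Mul(Add(-6, Mul(6, E)), E) = Mul(E, Add(-6, Mul(6, E))))
u = Rational(1, 1350) (u = Pow(Add(-57, 1407), -1) = Pow(1350, -1) = Rational(1, 1350) ≈ 0.00074074)
O = Rational(1534007723108, 11835) (O = Add(Mul(Mul(6, 127, Add(-1, 127)), Pow(Rational(1, 1350), -1)), Mul(-3892, Pow(11835, -1))) = Add(Mul(Mul(6, 127, 126), 1350), Mul(-3892, Rational(1, 11835))) = Add(Mul(96012, 1350), Rational(-3892, 11835)) = Add(129616200, Rational(-3892, 11835)) = Rational(1534007723108, 11835) ≈ 1.2962e+8)
Add(-26287, Mul(-1, O)) = Add(-26287, Mul(-1, Rational(1534007723108, 11835))) = Add(-26287, Rational(-1534007723108, 11835)) = Rational(-1534318829753, 11835)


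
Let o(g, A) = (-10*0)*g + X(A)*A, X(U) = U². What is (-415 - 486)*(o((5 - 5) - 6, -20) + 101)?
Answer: 7116999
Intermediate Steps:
o(g, A) = A³ (o(g, A) = (-10*0)*g + A²*A = 0*g + A³ = 0 + A³ = A³)
(-415 - 486)*(o((5 - 5) - 6, -20) + 101) = (-415 - 486)*((-20)³ + 101) = -901*(-8000 + 101) = -901*(-7899) = 7116999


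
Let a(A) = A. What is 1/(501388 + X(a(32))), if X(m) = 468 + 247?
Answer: 1/502103 ≈ 1.9916e-6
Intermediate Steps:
X(m) = 715
1/(501388 + X(a(32))) = 1/(501388 + 715) = 1/502103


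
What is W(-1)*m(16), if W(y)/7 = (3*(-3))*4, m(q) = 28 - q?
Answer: -3024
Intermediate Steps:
W(y) = -252 (W(y) = 7*((3*(-3))*4) = 7*(-9*4) = 7*(-36) = -252)
W(-1)*m(16) = -252*(28 - 1*16) = -252*(28 - 16) = -252*12 = -3024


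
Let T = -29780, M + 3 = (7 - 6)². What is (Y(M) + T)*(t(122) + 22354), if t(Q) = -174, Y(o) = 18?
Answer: -660121160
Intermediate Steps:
M = -2 (M = -3 + (7 - 6)² = -3 + 1² = -3 + 1 = -2)
(Y(M) + T)*(t(122) + 22354) = (18 - 29780)*(-174 + 22354) = -29762*22180 = -660121160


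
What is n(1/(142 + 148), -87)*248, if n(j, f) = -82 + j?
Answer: -2948596/145 ≈ -20335.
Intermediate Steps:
n(1/(142 + 148), -87)*248 = (-82 + 1/(142 + 148))*248 = (-82 + 1/290)*248 = -23779/290*248 = -2948596/145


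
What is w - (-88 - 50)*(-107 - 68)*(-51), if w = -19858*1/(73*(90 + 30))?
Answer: 5394617071/4380 ≈ 1.2316e+6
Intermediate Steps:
w = -9929/4380 (w = -19858/(73*120) = -19858/8760 = -19858*1/8760 = -9929/4380 ≈ -2.2669)
w - (-88 - 50)*(-107 - 68)*(-51) = -9929/4380 - (-88 - 50)*(-107 - 68)*(-51) = -9929/4380 - (-138*(-175))*(-51) = -9929/4380 - 24150*(-51) = -9929/4380 - 1*(-1231650) = -9929/4380 + 1231650 = 5394617071/4380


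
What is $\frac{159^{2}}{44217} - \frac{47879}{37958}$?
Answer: $- \frac{128605505}{186487654} \approx -0.68962$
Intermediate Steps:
$\frac{159^{2}}{44217} - \frac{47879}{37958} = 25281 \cdot \frac{1}{44217} - \frac{47879}{37958} = \frac{2809}{4913} - \frac{47879}{37958} = - \frac{128605505}{186487654}$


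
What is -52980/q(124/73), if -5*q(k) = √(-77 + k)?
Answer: -264900*I*√401281/5497 ≈ -30527.0*I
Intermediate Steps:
q(k) = -√(-77 + k)/5
-52980/q(124/73) = -52980*(-5/√(-77 + 124/73)) = -52980*5*I*√401281/5497 = -264900*I*√401281/5497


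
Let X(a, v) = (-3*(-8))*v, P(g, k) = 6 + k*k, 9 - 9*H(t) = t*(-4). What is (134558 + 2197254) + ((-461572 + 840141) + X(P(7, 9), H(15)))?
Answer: 2710565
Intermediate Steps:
H(t) = 1 + 4*t/9 (H(t) = 1 - t*(-4)/9 = 1 - (-4)*t/9 = 1 + 4*t/9)
P(g, k) = 6 + k²
X(a, v) = 24*v
(134558 + 2197254) + ((-461572 + 840141) + X(P(7, 9), H(15))) = (134558 + 2197254) + ((-461572 + 840141) + 24*(1 + (4/9)*15)) = 2331812 + (378569 + 24*(1 + 20/3)) = 2331812 + (378569 + 24*(23/3)) = 2331812 + (378569 + 184) = 2331812 + 378753 = 2710565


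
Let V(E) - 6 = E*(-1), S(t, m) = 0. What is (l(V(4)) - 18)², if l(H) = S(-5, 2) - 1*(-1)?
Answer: 289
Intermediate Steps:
V(E) = 6 - E (V(E) = 6 + E*(-1) = 6 - E)
l(H) = 1 (l(H) = 0 - 1*(-1) = 0 + 1 = 1)
(l(V(4)) - 18)² = (1 - 18)² = (-17)² = 289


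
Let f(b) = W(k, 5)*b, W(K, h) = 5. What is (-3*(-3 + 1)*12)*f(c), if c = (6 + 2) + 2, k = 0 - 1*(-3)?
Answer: 3600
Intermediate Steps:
k = 3 (k = 0 + 3 = 3)
c = 10 (c = 8 + 2 = 10)
f(b) = 5*b
(-3*(-3 + 1)*12)*f(c) = (-3*(-3 + 1)*12)*(5*10) = (-3*(-2)*12)*50 = (6*12)*50 = 72*50 = 3600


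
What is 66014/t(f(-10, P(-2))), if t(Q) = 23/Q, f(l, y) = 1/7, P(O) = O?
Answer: 66014/161 ≈ 410.02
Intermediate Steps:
f(l, y) = 1/7
66014/t(f(-10, P(-2))) = 66014/((23/(1/7))) = 66014/((23*7)) = 66014/161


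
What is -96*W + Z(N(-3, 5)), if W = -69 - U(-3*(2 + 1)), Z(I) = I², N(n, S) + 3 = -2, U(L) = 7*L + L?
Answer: -263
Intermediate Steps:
U(L) = 8*L
N(n, S) = -5 (N(n, S) = -3 - 2 = -5)
W = 3 (W = -69 - 8*(-3*(2 + 1)) = -69 - 8*(-3*3) = -69 - 8*(-9) = -69 - 1*(-72) = -69 + 72 = 3)
-96*W + Z(N(-3, 5)) = -96*3 + (-5)² = -288 + 25 = -263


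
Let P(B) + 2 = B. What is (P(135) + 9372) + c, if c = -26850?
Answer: -17345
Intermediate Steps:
P(B) = -2 + B
(P(135) + 9372) + c = ((-2 + 135) + 9372) - 26850 = (133 + 9372) - 26850 = 9505 - 26850 = -17345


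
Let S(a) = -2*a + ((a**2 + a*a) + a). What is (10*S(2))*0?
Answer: 0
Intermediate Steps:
S(a) = -a + 2*a**2 (S(a) = -2*a + ((a**2 + a**2) + a) = -2*a + (2*a**2 + a) = -2*a + (a + 2*a**2) = -a + 2*a**2)
(10*S(2))*0 = (10*(2*(-1 + 2*2)))*0 = (10*(2*(-1 + 4)))*0 = (10*(2*3))*0 = (10*6)*0 = 60*0 = 0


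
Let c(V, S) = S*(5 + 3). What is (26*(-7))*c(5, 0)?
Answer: 0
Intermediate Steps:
c(V, S) = 8*S (c(V, S) = S*8 = 8*S)
(26*(-7))*c(5, 0) = (26*(-7))*(8*0) = -182*0 = 0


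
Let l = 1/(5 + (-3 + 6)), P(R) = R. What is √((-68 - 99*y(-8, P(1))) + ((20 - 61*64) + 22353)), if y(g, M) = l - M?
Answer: √295802/4 ≈ 135.97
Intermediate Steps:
l = ⅛ (l = 1/(5 + 3) = 1/8 = ⅛ ≈ 0.12500)
y(g, M) = ⅛ - M
√((-68 - 99*y(-8, P(1))) + ((20 - 61*64) + 22353)) = √((-68 - 99*(⅛ - 1*1)) + ((20 - 61*64) + 22353)) = √((-68 - 99*(⅛ - 1)) + ((20 - 3904) + 22353)) = √((-68 - 99*(-7/8)) + (-3884 + 22353)) = √((-68 + 693/8) + 18469) = √(149/8 + 18469) = √(147901/8) = √295802/4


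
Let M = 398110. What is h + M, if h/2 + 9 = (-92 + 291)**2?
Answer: 477294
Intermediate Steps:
h = 79184 (h = -18 + 2*(-92 + 291)**2 = -18 + 2*199**2 = -18 + 2*39601 = -18 + 79202 = 79184)
h + M = 79184 + 398110 = 477294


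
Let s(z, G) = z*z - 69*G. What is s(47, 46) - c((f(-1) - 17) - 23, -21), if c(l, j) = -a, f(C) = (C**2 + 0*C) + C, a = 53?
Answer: -912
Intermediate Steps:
f(C) = C + C**2 (f(C) = (C**2 + 0) + C = C**2 + C = C + C**2)
s(z, G) = z**2 - 69*G
c(l, j) = -53 (c(l, j) = -1*53 = -53)
s(47, 46) - c((f(-1) - 17) - 23, -21) = (47**2 - 69*46) - 1*(-53) = (2209 - 3174) + 53 = -965 + 53 = -912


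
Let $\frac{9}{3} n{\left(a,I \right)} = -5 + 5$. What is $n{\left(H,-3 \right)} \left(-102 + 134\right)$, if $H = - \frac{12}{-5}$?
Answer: $0$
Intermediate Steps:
$H = \frac{12}{5}$ ($H = \left(-12\right) \left(- \frac{1}{5}\right) = \frac{12}{5} \approx 2.4$)
$n{\left(a,I \right)} = 0$ ($n{\left(a,I \right)} = \frac{-5 + 5}{3} = \frac{1}{3} \cdot 0 = 0$)
$n{\left(H,-3 \right)} \left(-102 + 134\right) = 0 \left(-102 + 134\right) = 0 \cdot 32 = 0$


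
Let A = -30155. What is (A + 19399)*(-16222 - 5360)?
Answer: 232135992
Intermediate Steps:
(A + 19399)*(-16222 - 5360) = (-30155 + 19399)*(-16222 - 5360) = -10756*(-21582) = 232135992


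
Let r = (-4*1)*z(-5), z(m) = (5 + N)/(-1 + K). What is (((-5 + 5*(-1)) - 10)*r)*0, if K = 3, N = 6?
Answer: 0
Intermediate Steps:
z(m) = 11/2 (z(m) = (5 + 6)/(-1 + 3) = 11/2)
r = -22 (r = -4*1*(11/2) = -4*11/2 = -22)
(((-5 + 5*(-1)) - 10)*r)*0 = (((-5 + 5*(-1)) - 10)*(-22))*0 = (((-5 - 5) - 10)*(-22))*0 = ((-10 - 10)*(-22))*0 = -20*(-22)*0 = 440*0 = 0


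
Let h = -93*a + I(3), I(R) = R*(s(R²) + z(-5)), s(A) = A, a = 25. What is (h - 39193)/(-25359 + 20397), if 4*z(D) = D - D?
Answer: 41491/4962 ≈ 8.3618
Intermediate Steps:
z(D) = 0 (z(D) = (D - D)/4 = (¼)*0 = 0)
I(R) = R³ (I(R) = R*(R² + 0) = R*R² = R³)
h = -2298 (h = -93*25 + 3³ = -2325 + 27 = -2298)
(h - 39193)/(-25359 + 20397) = (-2298 - 39193)/(-25359 + 20397) = -41491/(-4962) = -41491*(-1/4962) = 41491/4962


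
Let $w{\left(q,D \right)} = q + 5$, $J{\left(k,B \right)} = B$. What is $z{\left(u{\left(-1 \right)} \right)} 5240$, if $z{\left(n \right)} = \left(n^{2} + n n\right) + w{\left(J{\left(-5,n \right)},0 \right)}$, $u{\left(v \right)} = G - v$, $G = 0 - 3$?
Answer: $57640$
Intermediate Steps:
$w{\left(q,D \right)} = 5 + q$
$G = -3$ ($G = 0 - 3 = -3$)
$u{\left(v \right)} = -3 - v$
$z{\left(n \right)} = 5 + n + 2 n^{2}$ ($z{\left(n \right)} = \left(n^{2} + n n\right) + \left(5 + n\right) = \left(n^{2} + n^{2}\right) + \left(5 + n\right) = 2 n^{2} + \left(5 + n\right) = 5 + n + 2 n^{2}$)
$z{\left(u{\left(-1 \right)} \right)} 5240 = \left(5 - 2 + 2 \left(-3 - -1\right)^{2}\right) 5240 = \left(5 + \left(-3 + 1\right) + 2 \left(-3 + 1\right)^{2}\right) 5240 = \left(5 - 2 + 2 \left(-2\right)^{2}\right) 5240 = \left(5 - 2 + 2 \cdot 4\right) 5240 = \left(5 - 2 + 8\right) 5240 = 11 \cdot 5240 = 57640$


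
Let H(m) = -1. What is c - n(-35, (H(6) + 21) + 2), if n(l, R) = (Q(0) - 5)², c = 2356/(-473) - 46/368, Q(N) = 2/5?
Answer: -2484761/94600 ≈ -26.266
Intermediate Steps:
Q(N) = ⅖ (Q(N) = 2*(⅕) = ⅖)
c = -19321/3784 (c = 2356*(-1/473) - 46*1/368 = -2356/473 - ⅛ = -19321/3784 ≈ -5.1060)
n(l, R) = 529/25 (n(l, R) = (⅖ - 5)² = (-23/5)² = 529/25)
c - n(-35, (H(6) + 21) + 2) = -19321/3784 - 1*529/25 = -19321/3784 - 529/25 = -2484761/94600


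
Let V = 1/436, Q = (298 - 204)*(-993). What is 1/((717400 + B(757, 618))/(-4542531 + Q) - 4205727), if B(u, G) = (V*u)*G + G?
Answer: -1010620314/4250393298100115 ≈ -2.3777e-7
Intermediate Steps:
Q = -93342 (Q = 94*(-993) = -93342)
V = 1/436 ≈ 0.0022936
B(u, G) = G + G*u/436 (B(u, G) = (u/436)*G + G = G*u/436 + G = G + G*u/436)
1/((717400 + B(757, 618))/(-4542531 + Q) - 4205727) = 1/((717400 + (1/436)*618*(436 + 757))/(-4542531 - 93342) - 4205727) = 1/((717400 + (1/436)*618*1193)/(-4635873) - 4205727) = 1/((717400 + 368637/218)*(-1/4635873) - 4205727) = 1/((156761837/218)*(-1/4635873) - 4205727) = 1/(-156761837/1010620314 - 4205727) = 1/(-4250393298100115/1010620314) = -1010620314/4250393298100115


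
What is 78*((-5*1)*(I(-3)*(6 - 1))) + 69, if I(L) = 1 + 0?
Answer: -1881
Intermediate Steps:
I(L) = 1
78*((-5*1)*(I(-3)*(6 - 1))) + 69 = 78*((-5*1)*(1*(6 - 1))) + 69 = 78*(-5*5) + 69 = 78*(-25) + 69 = -1950 + 69 = -1881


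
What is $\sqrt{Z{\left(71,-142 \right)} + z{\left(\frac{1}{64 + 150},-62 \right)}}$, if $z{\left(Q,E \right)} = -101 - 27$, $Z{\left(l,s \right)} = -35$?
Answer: $i \sqrt{163} \approx 12.767 i$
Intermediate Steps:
$z{\left(Q,E \right)} = -128$ ($z{\left(Q,E \right)} = -101 - 27 = -128$)
$\sqrt{Z{\left(71,-142 \right)} + z{\left(\frac{1}{64 + 150},-62 \right)}} = \sqrt{-35 - 128} = \sqrt{-163} = i \sqrt{163}$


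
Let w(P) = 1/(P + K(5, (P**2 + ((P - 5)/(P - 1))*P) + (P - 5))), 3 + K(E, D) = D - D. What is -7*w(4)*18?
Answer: -126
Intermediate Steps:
K(E, D) = -3 (K(E, D) = -3 + (D - D) = -3 + 0 = -3)
w(P) = 1/(-3 + P) (w(P) = 1/(P - 3) = 1/(-3 + P))
-7*w(4)*18 = -7/(-3 + 4)*18 = -7/1*18 = -7*1*18 = -7*18 = -126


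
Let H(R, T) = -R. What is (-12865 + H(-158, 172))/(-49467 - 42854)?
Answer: 12707/92321 ≈ 0.13764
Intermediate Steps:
(-12865 + H(-158, 172))/(-49467 - 42854) = (-12865 - 1*(-158))/(-49467 - 42854) = (-12865 + 158)/(-92321) = -12707*(-1/92321) = 12707/92321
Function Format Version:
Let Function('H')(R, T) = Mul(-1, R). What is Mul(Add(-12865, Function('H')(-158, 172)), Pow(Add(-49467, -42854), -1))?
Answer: Rational(12707, 92321) ≈ 0.13764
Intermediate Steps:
Mul(Add(-12865, Function('H')(-158, 172)), Pow(Add(-49467, -42854), -1)) = Mul(Add(-12865, Mul(-1, -158)), Pow(Add(-49467, -42854), -1)) = Mul(Add(-12865, 158), Pow(-92321, -1)) = Mul(-12707, Rational(-1, 92321)) = Rational(12707, 92321)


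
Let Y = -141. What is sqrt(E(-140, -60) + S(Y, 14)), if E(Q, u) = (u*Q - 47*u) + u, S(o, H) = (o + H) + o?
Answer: 2*sqrt(2723) ≈ 104.36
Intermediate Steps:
S(o, H) = H + 2*o (S(o, H) = (H + o) + o = H + 2*o)
E(Q, u) = -46*u + Q*u (E(Q, u) = (Q*u - 47*u) + u = (-47*u + Q*u) + u = -46*u + Q*u)
sqrt(E(-140, -60) + S(Y, 14)) = sqrt(-60*(-46 - 140) + (14 + 2*(-141))) = sqrt(-60*(-186) + (14 - 282)) = sqrt(11160 - 268) = sqrt(10892) = 2*sqrt(2723)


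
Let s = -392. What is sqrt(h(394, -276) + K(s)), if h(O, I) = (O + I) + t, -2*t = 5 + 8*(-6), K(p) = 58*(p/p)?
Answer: sqrt(790)/2 ≈ 14.053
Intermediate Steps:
K(p) = 58 (K(p) = 58*1 = 58)
t = 43/2 (t = -(5 + 8*(-6))/2 = -(5 - 48)/2 = -1/2*(-43) = 43/2 ≈ 21.500)
h(O, I) = 43/2 + I + O (h(O, I) = (O + I) + 43/2 = (I + O) + 43/2 = 43/2 + I + O)
sqrt(h(394, -276) + K(s)) = sqrt((43/2 - 276 + 394) + 58) = sqrt(279/2 + 58) = sqrt(395/2) = sqrt(790)/2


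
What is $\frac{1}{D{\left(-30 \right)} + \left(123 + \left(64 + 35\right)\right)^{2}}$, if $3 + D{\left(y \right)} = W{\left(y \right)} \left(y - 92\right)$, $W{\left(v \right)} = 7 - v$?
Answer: $\frac{1}{44767} \approx 2.2338 \cdot 10^{-5}$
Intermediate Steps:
$D{\left(y \right)} = -3 + \left(-92 + y\right) \left(7 - y\right)$ ($D{\left(y \right)} = -3 + \left(7 - y\right) \left(y - 92\right) = -3 + \left(7 - y\right) \left(-92 + y\right) = -3 + \left(-92 + y\right) \left(7 - y\right)$)
$\frac{1}{D{\left(-30 \right)} + \left(123 + \left(64 + 35\right)\right)^{2}} = \frac{1}{\left(-647 - \left(-30\right)^{2} + 99 \left(-30\right)\right) + \left(123 + \left(64 + 35\right)\right)^{2}} = \frac{1}{\left(-647 - 900 - 2970\right) + \left(123 + 99\right)^{2}} = \frac{1}{\left(-647 - 900 - 2970\right) + 222^{2}} = \frac{1}{-4517 + 49284} = \frac{1}{44767}$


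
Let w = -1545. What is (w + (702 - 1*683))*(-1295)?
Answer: 1976170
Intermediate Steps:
(w + (702 - 1*683))*(-1295) = (-1545 + (702 - 1*683))*(-1295) = (-1545 + (702 - 683))*(-1295) = (-1545 + 19)*(-1295) = -1526*(-1295) = 1976170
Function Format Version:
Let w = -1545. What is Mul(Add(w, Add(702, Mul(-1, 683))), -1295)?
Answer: 1976170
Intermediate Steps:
Mul(Add(w, Add(702, Mul(-1, 683))), -1295) = Mul(Add(-1545, Add(702, Mul(-1, 683))), -1295) = Mul(Add(-1545, Add(702, -683)), -1295) = Mul(Add(-1545, 19), -1295) = Mul(-1526, -1295) = 1976170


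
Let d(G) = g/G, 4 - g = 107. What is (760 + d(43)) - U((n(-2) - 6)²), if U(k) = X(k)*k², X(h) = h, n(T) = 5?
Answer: 32534/43 ≈ 756.60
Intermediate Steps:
g = -103 (g = 4 - 1*107 = 4 - 107 = -103)
U(k) = k³ (U(k) = k*k² = k³)
d(G) = -103/G
(760 + d(43)) - U((n(-2) - 6)²) = (760 - 103/43) - ((5 - 6)²)³ = (760 - 103*1/43) - ((-1)²)³ = (760 - 103/43) - 1*1³ = 32577/43 - 1*1 = 32577/43 - 1 = 32534/43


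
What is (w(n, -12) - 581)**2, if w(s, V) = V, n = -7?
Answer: 351649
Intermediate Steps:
(w(n, -12) - 581)**2 = (-12 - 581)**2 = (-593)**2 = 351649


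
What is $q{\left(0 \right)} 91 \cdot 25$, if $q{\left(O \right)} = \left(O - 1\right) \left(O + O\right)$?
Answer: $0$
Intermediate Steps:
$q{\left(O \right)} = 2 O \left(-1 + O\right)$ ($q{\left(O \right)} = \left(-1 + O\right) 2 O = 2 O \left(-1 + O\right)$)
$q{\left(0 \right)} 91 \cdot 25 = 2 \cdot 0 \left(-1 + 0\right) 91 \cdot 25 = 2 \cdot 0 \left(-1\right) 91 \cdot 25 = 0 \cdot 91 \cdot 25 = 0 \cdot 25 = 0$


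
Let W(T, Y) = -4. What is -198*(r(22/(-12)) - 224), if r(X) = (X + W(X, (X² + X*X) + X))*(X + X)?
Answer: 40117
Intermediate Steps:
r(X) = 2*X*(-4 + X) (r(X) = (X - 4)*(X + X) = (-4 + X)*(2*X) = 2*X*(-4 + X))
-198*(r(22/(-12)) - 224) = -198*(2*(22/(-12))*(-4 + 22/(-12)) - 224) = -198*(2*(22*(-1/12))*(-4 + 22*(-1/12)) - 224) = -198*(2*(-11/6)*(-4 - 11/6) - 224) = -198*(2*(-11/6)*(-35/6) - 224) = -198*(385/18 - 224) = -198*(-3647/18) = 40117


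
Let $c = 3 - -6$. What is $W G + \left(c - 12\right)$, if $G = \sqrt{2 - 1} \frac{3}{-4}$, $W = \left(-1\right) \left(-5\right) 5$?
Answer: $- \frac{87}{4} \approx -21.75$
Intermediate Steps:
$c = 9$ ($c = 3 + 6 = 9$)
$W = 25$ ($W = 5 \cdot 5 = 25$)
$G = - \frac{3}{4}$ ($G = \sqrt{1} \cdot 3 \left(- \frac{1}{4}\right) = 1 \left(- \frac{3}{4}\right) = - \frac{3}{4} \approx -0.75$)
$W G + \left(c - 12\right) = 25 \left(- \frac{3}{4}\right) + \left(9 - 12\right) = - \frac{75}{4} - 3 = - \frac{87}{4}$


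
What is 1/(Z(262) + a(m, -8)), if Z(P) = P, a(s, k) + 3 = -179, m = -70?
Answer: 1/80 ≈ 0.012500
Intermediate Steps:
a(s, k) = -182 (a(s, k) = -3 - 179 = -182)
1/(Z(262) + a(m, -8)) = 1/(262 - 182) = 1/80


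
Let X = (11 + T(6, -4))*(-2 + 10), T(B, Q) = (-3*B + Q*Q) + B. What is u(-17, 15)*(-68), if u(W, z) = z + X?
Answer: -9180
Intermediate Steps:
T(B, Q) = Q² - 2*B (T(B, Q) = (-3*B + Q²) + B = (Q² - 3*B) + B = Q² - 2*B)
X = 120 (X = (11 + ((-4)² - 2*6))*(-2 + 10) = (11 + (16 - 12))*8 = (11 + 4)*8 = 15*8 = 120)
u(W, z) = 120 + z (u(W, z) = z + 120 = 120 + z)
u(-17, 15)*(-68) = (120 + 15)*(-68) = 135*(-68) = -9180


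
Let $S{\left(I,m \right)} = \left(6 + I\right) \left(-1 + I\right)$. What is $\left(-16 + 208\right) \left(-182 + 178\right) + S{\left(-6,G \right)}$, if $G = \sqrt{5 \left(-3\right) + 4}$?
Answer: $-768$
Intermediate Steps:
$G = i \sqrt{11}$ ($G = \sqrt{-15 + 4} = \sqrt{-11} = i \sqrt{11} \approx 3.3166 i$)
$S{\left(I,m \right)} = \left(-1 + I\right) \left(6 + I\right)$
$\left(-16 + 208\right) \left(-182 + 178\right) + S{\left(-6,G \right)} = \left(-16 + 208\right) \left(-182 + 178\right) + \left(-6 + \left(-6\right)^{2} + 5 \left(-6\right)\right) = 192 \left(-4\right) - 0 = -768 + 0 = -768$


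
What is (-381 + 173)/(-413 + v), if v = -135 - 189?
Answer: 208/737 ≈ 0.28223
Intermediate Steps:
v = -324
(-381 + 173)/(-413 + v) = (-381 + 173)/(-413 - 324) = -208/(-737) = -208*(-1/737) = 208/737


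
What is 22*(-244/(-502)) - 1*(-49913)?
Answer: 12530847/251 ≈ 49924.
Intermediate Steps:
22*(-244/(-502)) - 1*(-49913) = 22*(-244*(-1/502)) + 49913 = 22*(122/251) + 49913 = 2684/251 + 49913 = 12530847/251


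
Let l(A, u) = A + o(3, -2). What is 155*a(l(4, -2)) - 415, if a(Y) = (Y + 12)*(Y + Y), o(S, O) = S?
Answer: 40815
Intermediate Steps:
l(A, u) = 3 + A (l(A, u) = A + 3 = 3 + A)
a(Y) = 2*Y*(12 + Y) (a(Y) = (12 + Y)*(2*Y) = 2*Y*(12 + Y))
155*a(l(4, -2)) - 415 = 155*(2*(3 + 4)*(12 + (3 + 4))) - 415 = 155*(2*7*(12 + 7)) - 415 = 155*(2*7*19) - 415 = 155*266 - 415 = 41230 - 415 = 40815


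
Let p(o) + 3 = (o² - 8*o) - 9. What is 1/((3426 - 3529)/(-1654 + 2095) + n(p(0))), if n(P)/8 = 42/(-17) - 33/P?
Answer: 7497/15007 ≈ 0.49957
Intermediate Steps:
p(o) = -12 + o² - 8*o (p(o) = -3 + ((o² - 8*o) - 9) = -3 + (-9 + o² - 8*o) = -12 + o² - 8*o)
n(P) = -336/17 - 264/P (n(P) = 8*(42/(-17) - 33/P) = 8*(42*(-1/17) - 33/P) = 8*(-42/17 - 33/P) = -336/17 - 264/P)
1/((3426 - 3529)/(-1654 + 2095) + n(p(0))) = 1/((3426 - 3529)/(-1654 + 2095) + (-336/17 - 264/(-12 + 0² - 8*0))) = 1/(-103/441 + (-336/17 - 264/(-12 + 0 + 0))) = 1/(-103*1/441 + (-336/17 - 264/(-12))) = 1/(-103/441 + (-336/17 - 264*(-1/12))) = 1/(-103/441 + (-336/17 + 22)) = 1/(-103/441 + 38/17) = 1/(15007/7497) = 7497/15007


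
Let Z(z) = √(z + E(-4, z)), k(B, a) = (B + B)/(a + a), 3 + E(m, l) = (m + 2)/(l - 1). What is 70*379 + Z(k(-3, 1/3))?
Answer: 26530 + I*√295/5 ≈ 26530.0 + 3.4351*I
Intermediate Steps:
E(m, l) = -3 + (2 + m)/(-1 + l) (E(m, l) = -3 + (m + 2)/(l - 1) = -3 + (2 + m)/(-1 + l))
k(B, a) = B/a (k(B, a) = (2*B)/((2*a)) = (2*B)*(1/(2*a)) = B/a)
Z(z) = √(z + (1 - 3*z)/(-1 + z)) (Z(z) = √(z + (5 - 4 - 3*z)/(-1 + z)) = √(z + (1 - 3*z)/(-1 + z)))
70*379 + Z(k(-3, 1/3)) = 70*379 + √((1 + (-3/(1/3))² - (-12)/(1/3))/(-1 - 3/(1/3))) = 26530 + √((1 + (-3/⅓)² - (-12)/⅓)/(-1 - 3/⅓)) = 26530 + √((1 + (-3*3)² - (-12)*3)/(-1 - 3*3)) = 26530 + √((1 + (-9)² - 4*(-9))/(-1 - 9)) = 26530 + √((1 + 81 + 36)/(-10)) = 26530 + √(-⅒*118) = 26530 + √(-59/5) = 26530 + I*√295/5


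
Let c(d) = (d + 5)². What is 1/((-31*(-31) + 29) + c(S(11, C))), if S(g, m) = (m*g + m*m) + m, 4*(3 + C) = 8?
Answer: 1/1026 ≈ 0.00097466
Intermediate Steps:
C = -1 (C = -3 + (¼)*8 = -3 + 2 = -1)
S(g, m) = m + m² + g*m (S(g, m) = (g*m + m²) + m = (m² + g*m) + m = m + m² + g*m)
c(d) = (5 + d)²
1/((-31*(-31) + 29) + c(S(11, C))) = 1/((-31*(-31) + 29) + (5 - (1 + 11 - 1))²) = 1/((961 + 29) + (5 - 1*11)²) = 1/(990 + (5 - 11)²) = 1/(990 + (-6)²) = 1/(990 + 36) = 1/1026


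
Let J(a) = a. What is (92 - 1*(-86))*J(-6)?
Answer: -1068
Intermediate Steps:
(92 - 1*(-86))*J(-6) = (92 - 1*(-86))*(-6) = (92 + 86)*(-6) = 178*(-6) = -1068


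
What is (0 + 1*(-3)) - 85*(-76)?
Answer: 6457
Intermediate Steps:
(0 + 1*(-3)) - 85*(-76) = (0 - 3) + 6460 = -3 + 6460 = 6457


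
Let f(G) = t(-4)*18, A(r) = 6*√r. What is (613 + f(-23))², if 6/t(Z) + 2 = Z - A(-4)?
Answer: 9282913/25 + 219384*I/25 ≈ 3.7132e+5 + 8775.4*I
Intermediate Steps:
t(Z) = 6/(-2 + Z - 12*I) (t(Z) = 6/(-2 + (Z - 6*√(-4))) = 6/(-2 + (Z - 6*2*I)) = 6/(-2 + (Z - 12*I)) = 6/(-2 + Z - 12*I))
f(G) = 3*(-6 + 12*I)/5 (f(G) = (6/(-2 - 4 - 12*I))*18 = (6/(-6 - 12*I))*18 = (6*((-6 + 12*I)/180))*18 = ((-6 + 12*I)/30)*18 = 3*(-6 + 12*I)/5)
(613 + f(-23))² = (613 + (-18/5 + 36*I/5))² = (3047/5 + 36*I/5)²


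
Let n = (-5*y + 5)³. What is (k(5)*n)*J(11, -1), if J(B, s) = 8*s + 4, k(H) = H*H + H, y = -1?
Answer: -120000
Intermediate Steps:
k(H) = H + H² (k(H) = H² + H = H + H²)
J(B, s) = 4 + 8*s
n = 1000 (n = (-5*(-1) + 5)³ = (5 + 5)³ = 10³ = 1000)
(k(5)*n)*J(11, -1) = ((5*(1 + 5))*1000)*(4 + 8*(-1)) = ((5*6)*1000)*(4 - 8) = (30*1000)*(-4) = 30000*(-4) = -120000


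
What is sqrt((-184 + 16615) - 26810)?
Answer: I*sqrt(10379) ≈ 101.88*I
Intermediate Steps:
sqrt((-184 + 16615) - 26810) = sqrt(16431 - 26810) = sqrt(-10379) = I*sqrt(10379)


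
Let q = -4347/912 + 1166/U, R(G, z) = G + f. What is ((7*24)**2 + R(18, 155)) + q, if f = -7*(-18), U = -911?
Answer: 7854672889/276944 ≈ 28362.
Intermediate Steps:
f = 126
R(G, z) = 126 + G (R(G, z) = G + 126 = 126 + G)
q = -1674503/276944 (q = -4347/912 + 1166/(-911) = -4347*1/912 + 1166*(-1/911) = -1449/304 - 1166/911 = -1674503/276944 ≈ -6.0464)
((7*24)**2 + R(18, 155)) + q = ((7*24)**2 + (126 + 18)) - 1674503/276944 = (168**2 + 144) - 1674503/276944 = (28224 + 144) - 1674503/276944 = 28368 - 1674503/276944 = 7854672889/276944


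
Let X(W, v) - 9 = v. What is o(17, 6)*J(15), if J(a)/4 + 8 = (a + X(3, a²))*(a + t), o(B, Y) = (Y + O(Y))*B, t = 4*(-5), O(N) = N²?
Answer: -3578568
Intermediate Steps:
X(W, v) = 9 + v
t = -20
o(B, Y) = B*(Y + Y²) (o(B, Y) = (Y + Y²)*B = B*(Y + Y²))
J(a) = -32 + 4*(-20 + a)*(9 + a + a²) (J(a) = -32 + 4*((a + (9 + a²))*(a - 20)) = -32 + 4*((9 + a + a²)*(-20 + a)) = -32 + 4*((-20 + a)*(9 + a + a²)) = -32 + 4*(-20 + a)*(9 + a + a²))
o(17, 6)*J(15) = (17*6*(1 + 6))*(-752 - 76*15² - 44*15 + 4*15³) = (17*6*7)*(-752 - 76*225 - 660 + 4*3375) = 714*(-752 - 17100 - 660 + 13500) = 714*(-5012) = -3578568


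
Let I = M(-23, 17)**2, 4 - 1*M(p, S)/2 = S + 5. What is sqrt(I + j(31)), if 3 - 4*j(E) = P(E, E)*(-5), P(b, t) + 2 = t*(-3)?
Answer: sqrt(1178) ≈ 34.322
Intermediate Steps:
M(p, S) = -2 - 2*S (M(p, S) = 8 - 2*(S + 5) = 8 - 2*(5 + S) = 8 + (-10 - 2*S) = -2 - 2*S)
P(b, t) = -2 - 3*t (P(b, t) = -2 + t*(-3) = -2 - 3*t)
j(E) = -7/4 - 15*E/4 (j(E) = 3/4 - (-2 - 3*E)*(-5)/4 = 3/4 - (10 + 15*E)/4 = 3/4 + (-5/2 - 15*E/4) = -7/4 - 15*E/4)
I = 1296 (I = (-2 - 2*17)**2 = (-2 - 34)**2 = (-36)**2 = 1296)
sqrt(I + j(31)) = sqrt(1296 + (-7/4 - 15/4*31)) = sqrt(1296 + (-7/4 - 465/4)) = sqrt(1296 - 118) = sqrt(1178)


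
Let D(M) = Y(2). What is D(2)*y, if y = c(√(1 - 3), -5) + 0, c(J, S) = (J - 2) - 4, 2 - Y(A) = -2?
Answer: -24 + 4*I*√2 ≈ -24.0 + 5.6569*I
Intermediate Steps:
Y(A) = 4 (Y(A) = 2 - 1*(-2) = 2 + 2 = 4)
D(M) = 4
c(J, S) = -6 + J (c(J, S) = (-2 + J) - 4 = -6 + J)
y = -6 + I*√2 (y = (-6 + √(1 - 3)) + 0 = (-6 + √(-2)) + 0 = (-6 + I*√2) + 0 = -6 + I*√2 ≈ -6.0 + 1.4142*I)
D(2)*y = 4*(-6 + I*√2) = -24 + 4*I*√2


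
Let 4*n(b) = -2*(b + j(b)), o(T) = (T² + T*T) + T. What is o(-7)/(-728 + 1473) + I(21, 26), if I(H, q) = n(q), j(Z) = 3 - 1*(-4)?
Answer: -24403/1490 ≈ -16.378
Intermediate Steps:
j(Z) = 7 (j(Z) = 3 + 4 = 7)
o(T) = T + 2*T² (o(T) = (T² + T²) + T = 2*T² + T = T + 2*T²)
n(b) = -7/2 - b/2 (n(b) = (-2*(b + 7))/4 = (-2*(7 + b))/4 = (-14 - 2*b)/4 = -7/2 - b/2)
I(H, q) = -7/2 - q/2
o(-7)/(-728 + 1473) + I(21, 26) = (-7*(1 + 2*(-7)))/(-728 + 1473) + (-7/2 - ½*26) = -7*(1 - 14)/745 + (-7/2 - 13) = -7*(-13)*(1/745) - 33/2 = 91*(1/745) - 33/2 = 91/745 - 33/2 = -24403/1490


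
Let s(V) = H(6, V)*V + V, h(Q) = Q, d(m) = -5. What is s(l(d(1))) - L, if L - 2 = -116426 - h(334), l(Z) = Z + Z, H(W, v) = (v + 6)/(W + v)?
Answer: 116738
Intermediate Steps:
H(W, v) = (6 + v)/(W + v)
l(Z) = 2*Z
s(V) = 2*V (s(V) = ((6 + V)/(6 + V))*V + V = 1*V + V = V + V = 2*V)
L = -116758 (L = 2 + (-116426 - 1*334) = 2 + (-116426 - 334) = 2 - 116760 = -116758)
s(l(d(1))) - L = 2*(2*(-5)) - 1*(-116758) = 2*(-10) + 116758 = -20 + 116758 = 116738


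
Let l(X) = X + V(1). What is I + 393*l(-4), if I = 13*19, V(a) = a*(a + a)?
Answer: -539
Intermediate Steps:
V(a) = 2*a**2 (V(a) = a*(2*a) = 2*a**2)
l(X) = 2 + X (l(X) = X + 2*1**2 = X + 2*1 = X + 2 = 2 + X)
I = 247
I + 393*l(-4) = 247 + 393*(2 - 4) = 247 + 393*(-2) = 247 - 786 = -539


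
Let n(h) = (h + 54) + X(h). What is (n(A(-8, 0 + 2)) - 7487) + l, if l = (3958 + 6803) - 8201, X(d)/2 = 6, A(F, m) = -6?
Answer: -4867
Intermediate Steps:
X(d) = 12 (X(d) = 2*6 = 12)
l = 2560 (l = 10761 - 8201 = 2560)
n(h) = 66 + h (n(h) = (h + 54) + 12 = (54 + h) + 12 = 66 + h)
(n(A(-8, 0 + 2)) - 7487) + l = ((66 - 6) - 7487) + 2560 = (60 - 7487) + 2560 = -7427 + 2560 = -4867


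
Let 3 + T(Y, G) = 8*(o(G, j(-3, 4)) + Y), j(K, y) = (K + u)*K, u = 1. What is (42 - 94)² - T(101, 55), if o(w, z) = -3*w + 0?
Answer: 3219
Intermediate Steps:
j(K, y) = K*(1 + K) (j(K, y) = (K + 1)*K = (1 + K)*K = K*(1 + K))
o(w, z) = -3*w
T(Y, G) = -3 - 24*G + 8*Y (T(Y, G) = -3 + 8*(-3*G + Y) = -3 + 8*(Y - 3*G) = -3 + (-24*G + 8*Y) = -3 - 24*G + 8*Y)
(42 - 94)² - T(101, 55) = (42 - 94)² - (-3 - 24*55 + 8*101) = (-52)² - (-3 - 1320 + 808) = 2704 - 1*(-515) = 2704 + 515 = 3219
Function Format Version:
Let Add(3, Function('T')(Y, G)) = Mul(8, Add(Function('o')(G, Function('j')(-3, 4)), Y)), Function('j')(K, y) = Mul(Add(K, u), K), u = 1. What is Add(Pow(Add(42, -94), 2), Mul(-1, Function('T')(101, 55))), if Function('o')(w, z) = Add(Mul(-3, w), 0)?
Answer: 3219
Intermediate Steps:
Function('j')(K, y) = Mul(K, Add(1, K)) (Function('j')(K, y) = Mul(Add(K, 1), K) = Mul(Add(1, K), K) = Mul(K, Add(1, K)))
Function('o')(w, z) = Mul(-3, w)
Function('T')(Y, G) = Add(-3, Mul(-24, G), Mul(8, Y)) (Function('T')(Y, G) = Add(-3, Mul(8, Add(Mul(-3, G), Y))) = Add(-3, Mul(8, Add(Y, Mul(-3, G)))) = Add(-3, Add(Mul(-24, G), Mul(8, Y))) = Add(-3, Mul(-24, G), Mul(8, Y)))
Add(Pow(Add(42, -94), 2), Mul(-1, Function('T')(101, 55))) = Add(Pow(Add(42, -94), 2), Mul(-1, Add(-3, Mul(-24, 55), Mul(8, 101)))) = Add(Pow(-52, 2), Mul(-1, Add(-3, -1320, 808))) = Add(2704, Mul(-1, -515)) = Add(2704, 515) = 3219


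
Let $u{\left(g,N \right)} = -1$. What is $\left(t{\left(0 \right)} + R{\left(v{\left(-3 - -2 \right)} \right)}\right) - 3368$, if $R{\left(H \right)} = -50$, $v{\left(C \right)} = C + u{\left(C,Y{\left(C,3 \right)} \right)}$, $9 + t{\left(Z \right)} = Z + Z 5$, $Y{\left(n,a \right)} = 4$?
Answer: $-3427$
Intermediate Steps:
$t{\left(Z \right)} = -9 + 6 Z$ ($t{\left(Z \right)} = -9 + \left(Z + Z 5\right) = -9 + \left(Z + 5 Z\right) = -9 + 6 Z$)
$v{\left(C \right)} = -1 + C$ ($v{\left(C \right)} = C - 1 = -1 + C$)
$\left(t{\left(0 \right)} + R{\left(v{\left(-3 - -2 \right)} \right)}\right) - 3368 = \left(\left(-9 + 6 \cdot 0\right) - 50\right) - 3368 = \left(\left(-9 + 0\right) - 50\right) - 3368 = \left(-9 - 50\right) - 3368 = -59 - 3368 = -3427$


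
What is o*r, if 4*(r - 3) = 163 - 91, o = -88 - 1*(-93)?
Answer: 105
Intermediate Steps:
o = 5 (o = -88 + 93 = 5)
r = 21 (r = 3 + (163 - 91)/4 = 3 + (¼)*72 = 3 + 18 = 21)
o*r = 5*21 = 105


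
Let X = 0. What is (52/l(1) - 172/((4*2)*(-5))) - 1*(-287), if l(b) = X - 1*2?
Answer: 2653/10 ≈ 265.30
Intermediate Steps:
l(b) = -2 (l(b) = 0 - 1*2 = 0 - 2 = -2)
(52/l(1) - 172/((4*2)*(-5))) - 1*(-287) = (52/(-2) - 172/((4*2)*(-5))) - 1*(-287) = (52*(-½) - 172/(8*(-5))) + 287 = (-26 - 172/(-40)) + 287 = (-26 - 172*(-1/40)) + 287 = (-26 + 43/10) + 287 = -217/10 + 287 = 2653/10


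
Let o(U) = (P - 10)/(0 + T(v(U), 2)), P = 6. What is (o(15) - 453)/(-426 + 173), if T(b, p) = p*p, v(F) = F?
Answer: 454/253 ≈ 1.7945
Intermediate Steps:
T(b, p) = p²
o(U) = -1 (o(U) = (6 - 10)/(0 + 2²) = -4/(0 + 4) = -4/4 = -4*¼ = -1)
(o(15) - 453)/(-426 + 173) = (-1 - 453)/(-426 + 173) = -454/(-253) = -454*(-1/253) = 454/253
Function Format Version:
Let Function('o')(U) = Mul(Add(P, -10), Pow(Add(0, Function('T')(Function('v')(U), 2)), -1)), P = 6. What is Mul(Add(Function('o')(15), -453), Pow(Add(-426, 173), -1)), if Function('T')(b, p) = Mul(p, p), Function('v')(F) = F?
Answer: Rational(454, 253) ≈ 1.7945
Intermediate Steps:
Function('T')(b, p) = Pow(p, 2)
Function('o')(U) = -1 (Function('o')(U) = Mul(Add(6, -10), Pow(Add(0, Pow(2, 2)), -1)) = Mul(-4, Pow(Add(0, 4), -1)) = Mul(-4, Pow(4, -1)) = Mul(-4, Rational(1, 4)) = -1)
Mul(Add(Function('o')(15), -453), Pow(Add(-426, 173), -1)) = Mul(Add(-1, -453), Pow(Add(-426, 173), -1)) = Mul(-454, Pow(-253, -1)) = Mul(-454, Rational(-1, 253)) = Rational(454, 253)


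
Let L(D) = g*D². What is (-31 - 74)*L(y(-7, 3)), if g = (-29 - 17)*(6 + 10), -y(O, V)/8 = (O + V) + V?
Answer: 4945920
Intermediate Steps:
y(O, V) = -16*V - 8*O (y(O, V) = -8*((O + V) + V) = -8*(O + 2*V) = -16*V - 8*O)
g = -736 (g = -46*16 = -736)
L(D) = -736*D²
(-31 - 74)*L(y(-7, 3)) = (-31 - 74)*(-736*(-16*3 - 8*(-7))²) = -(-77280)*(-48 + 56)² = -(-77280)*8² = -(-77280)*64 = -105*(-47104) = 4945920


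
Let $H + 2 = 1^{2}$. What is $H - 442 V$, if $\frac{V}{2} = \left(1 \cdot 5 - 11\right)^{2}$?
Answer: $-31825$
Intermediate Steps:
$H = -1$ ($H = -2 + 1^{2} = -2 + 1 = -1$)
$V = 72$ ($V = 2 \left(1 \cdot 5 - 11\right)^{2} = 2 \left(5 - 11\right)^{2} = 2 \left(-6\right)^{2} = 2 \cdot 36 = 72$)
$H - 442 V = -1 - 31824 = -31825$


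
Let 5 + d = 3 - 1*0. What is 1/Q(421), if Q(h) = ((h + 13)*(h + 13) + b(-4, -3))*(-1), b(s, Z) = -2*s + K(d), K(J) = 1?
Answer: -1/188365 ≈ -5.3088e-6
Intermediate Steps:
d = -2 (d = -5 + (3 - 1*0) = -5 + (3 + 0) = -5 + 3 = -2)
b(s, Z) = 1 - 2*s (b(s, Z) = -2*s + 1 = 1 - 2*s)
Q(h) = -9 - (13 + h)² (Q(h) = ((h + 13)*(h + 13) + (1 - 2*(-4)))*(-1) = ((13 + h)*(13 + h) + (1 + 8))*(-1) = ((13 + h)² + 9)*(-1) = (9 + (13 + h)²)*(-1) = -9 - (13 + h)²)
1/Q(421) = 1/(-9 - (13 + 421)²) = 1/(-9 - 1*434²) = 1/(-9 - 1*188356) = 1/(-9 - 188356) = 1/(-188365) = -1/188365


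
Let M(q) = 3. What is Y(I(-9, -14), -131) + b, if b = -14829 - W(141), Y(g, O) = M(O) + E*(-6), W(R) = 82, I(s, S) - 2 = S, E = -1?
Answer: -14902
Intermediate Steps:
I(s, S) = 2 + S
Y(g, O) = 9 (Y(g, O) = 3 - 1*(-6) = 3 + 6 = 9)
b = -14911 (b = -14829 - 1*82 = -14829 - 82 = -14911)
Y(I(-9, -14), -131) + b = 9 - 14911 = -14902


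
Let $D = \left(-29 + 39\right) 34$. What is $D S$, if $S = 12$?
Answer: $4080$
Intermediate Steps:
$D = 340$ ($D = 10 \cdot 34 = 340$)
$D S = 340 \cdot 12 = 4080$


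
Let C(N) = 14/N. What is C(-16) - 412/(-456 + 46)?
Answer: 213/1640 ≈ 0.12988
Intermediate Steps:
C(-16) - 412/(-456 + 46) = 14/(-16) - 412/(-456 + 46) = 14*(-1/16) - 412/(-410) = -7/8 - 412*(-1/410) = -7/8 + 206/205 = 213/1640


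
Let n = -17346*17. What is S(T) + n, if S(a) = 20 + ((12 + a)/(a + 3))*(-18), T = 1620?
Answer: -159530134/541 ≈ -2.9488e+5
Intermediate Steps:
n = -294882
S(a) = 20 - 18*(12 + a)/(3 + a) (S(a) = 20 + ((12 + a)/(3 + a))*(-18) = 20 - 18*(12 + a)/(3 + a))
S(T) + n = 2*(-78 + 1620)/(3 + 1620) - 294882 = 2*1542/1623 - 294882 = 2*(1/1623)*1542 - 294882 = 1028/541 - 294882 = -159530134/541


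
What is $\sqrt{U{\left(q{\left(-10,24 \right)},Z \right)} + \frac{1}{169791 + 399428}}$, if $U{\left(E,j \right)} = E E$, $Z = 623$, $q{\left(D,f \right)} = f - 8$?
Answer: $\frac{\sqrt{82946629679235}}{569219} \approx 16.0$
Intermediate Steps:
$q{\left(D,f \right)} = -8 + f$ ($q{\left(D,f \right)} = f - 8 = -8 + f$)
$U{\left(E,j \right)} = E^{2}$
$\sqrt{U{\left(q{\left(-10,24 \right)},Z \right)} + \frac{1}{169791 + 399428}} = \sqrt{\left(-8 + 24\right)^{2} + \frac{1}{169791 + 399428}} = \sqrt{16^{2} + \frac{1}{569219}} = \sqrt{256 + \frac{1}{569219}} = \sqrt{\frac{145720065}{569219}} = \frac{\sqrt{82946629679235}}{569219}$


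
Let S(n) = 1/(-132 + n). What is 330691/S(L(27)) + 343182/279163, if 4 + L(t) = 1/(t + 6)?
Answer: -414224984032265/9212379 ≈ -4.4964e+7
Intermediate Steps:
L(t) = -4 + 1/(6 + t) (L(t) = -4 + 1/(t + 6) = -4 + 1/(6 + t))
330691/S(L(27)) + 343182/279163 = 330691/(1/(-132 + (-23 - 4*27)/(6 + 27))) + 343182/279163 = 330691/(1/(-132 + (-23 - 108)/33)) + 343182*(1/279163) = 330691/(1/(-132 + (1/33)*(-131))) + 343182/279163 = 330691/(1/(-132 - 131/33)) + 343182/279163 = 330691/(1/(-4487/33)) + 343182/279163 = 330691/(-33/4487) + 343182/279163 = 330691*(-4487/33) + 343182/279163 = -1483810517/33 + 343182/279163 = -414224984032265/9212379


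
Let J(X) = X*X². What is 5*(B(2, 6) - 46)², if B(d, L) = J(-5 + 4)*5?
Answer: 13005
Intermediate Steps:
J(X) = X³
B(d, L) = -5 (B(d, L) = (-5 + 4)³*5 = (-1)³*5 = -1*5 = -5)
5*(B(2, 6) - 46)² = 5*(-5 - 46)² = 5*(-51)² = 5*2601 = 13005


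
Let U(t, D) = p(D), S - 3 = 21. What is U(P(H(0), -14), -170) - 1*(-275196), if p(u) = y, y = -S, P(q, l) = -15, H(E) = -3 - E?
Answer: 275172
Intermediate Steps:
S = 24 (S = 3 + 21 = 24)
y = -24 (y = -1*24 = -24)
p(u) = -24
U(t, D) = -24
U(P(H(0), -14), -170) - 1*(-275196) = -24 - 1*(-275196) = -24 + 275196 = 275172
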